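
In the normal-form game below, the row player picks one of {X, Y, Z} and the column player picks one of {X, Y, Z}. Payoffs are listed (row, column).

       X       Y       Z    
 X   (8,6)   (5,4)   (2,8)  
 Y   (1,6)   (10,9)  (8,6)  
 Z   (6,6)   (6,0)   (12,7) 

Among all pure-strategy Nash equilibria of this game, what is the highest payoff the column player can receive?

9

Both Y is a pure NE (the row player: 10 ≥ 6; the column player: 9 ≥ 6). The column player gets 9.
Both Z is a pure NE (the row player: 12 ≥ 8; the column player: 7 ≥ 6). The column player gets 7.
Every other cell has a profitable deviation for at least one player. Highest of {9, 7} is 9.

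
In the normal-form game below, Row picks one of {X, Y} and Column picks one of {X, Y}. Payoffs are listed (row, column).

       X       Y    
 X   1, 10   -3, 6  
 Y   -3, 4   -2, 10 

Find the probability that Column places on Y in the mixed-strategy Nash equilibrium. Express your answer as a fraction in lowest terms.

Column's mix q on X must make Row indifferent between X and Y.
Row's payoff from X: 1q + (-3)(1−q). From Y: (-3)q + (-2)(1−q).
Set equal: 4q = 1(1−q) → q = 1/5.
Probability on Y is 1 − 1/5 = 4/5.

4/5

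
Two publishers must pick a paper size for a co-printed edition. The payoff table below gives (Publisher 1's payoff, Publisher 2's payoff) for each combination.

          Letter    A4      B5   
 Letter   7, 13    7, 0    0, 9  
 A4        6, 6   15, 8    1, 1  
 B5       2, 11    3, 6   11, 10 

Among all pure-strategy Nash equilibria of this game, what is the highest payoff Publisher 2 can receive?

13

Both Letter is a pure NE (Publisher 1: 7 ≥ 6; Publisher 2: 13 ≥ 9). Publisher 2 gets 13.
Both A4 is a pure NE (Publisher 1: 15 ≥ 7; Publisher 2: 8 ≥ 6). Publisher 2 gets 8.
Every other cell has a profitable deviation for at least one player. Highest of {13, 8} is 13.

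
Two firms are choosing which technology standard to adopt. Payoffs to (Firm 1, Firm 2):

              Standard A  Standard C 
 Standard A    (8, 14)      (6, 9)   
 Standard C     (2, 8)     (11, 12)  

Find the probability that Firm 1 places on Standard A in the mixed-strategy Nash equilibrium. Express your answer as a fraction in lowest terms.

Firm 1's mix p on Standard A must make Firm 2 indifferent between Standard A and Standard C.
Firm 2's payoff from Standard A: 14p + 8(1−p). From Standard C: 9p + 12(1−p).
Set equal: 5p = 4(1−p) → p = 4/9.

4/9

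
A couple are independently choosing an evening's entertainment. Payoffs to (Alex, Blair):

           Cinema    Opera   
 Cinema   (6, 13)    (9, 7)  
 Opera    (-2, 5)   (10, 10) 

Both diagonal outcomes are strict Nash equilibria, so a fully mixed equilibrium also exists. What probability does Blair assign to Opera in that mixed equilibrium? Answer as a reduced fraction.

8/9

Blair's mix q on Cinema must make Alex indifferent between Cinema and Opera.
Alex's payoff from Cinema: 6q + 9(1−q). From Opera: (-2)q + 10(1−q).
Set equal: 8q = 1(1−q) → q = 1/9.
Probability on Opera is 1 − 1/9 = 8/9.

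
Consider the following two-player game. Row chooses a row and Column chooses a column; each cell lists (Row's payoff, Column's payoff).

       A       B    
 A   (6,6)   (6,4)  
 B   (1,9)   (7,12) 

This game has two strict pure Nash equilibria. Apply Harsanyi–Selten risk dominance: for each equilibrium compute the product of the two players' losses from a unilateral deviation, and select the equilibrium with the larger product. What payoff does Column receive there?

6

At both A: Row loses 6 − 1 = 5 by deviating; Column loses 6 − 4 = 2. Product = 5·2 = 10.
At both B: Row loses 7 − 6 = 1 by deviating; Column loses 12 − 9 = 3. Product = 1·3 = 3.
10 > 3, so both A is risk-dominant. Column's payoff there is 6.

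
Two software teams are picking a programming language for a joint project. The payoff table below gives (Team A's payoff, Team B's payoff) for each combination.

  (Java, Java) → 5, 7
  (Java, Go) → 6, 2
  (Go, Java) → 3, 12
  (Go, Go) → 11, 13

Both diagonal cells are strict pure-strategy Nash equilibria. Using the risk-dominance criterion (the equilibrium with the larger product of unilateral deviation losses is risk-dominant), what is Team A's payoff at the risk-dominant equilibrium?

At both Java: Team A loses 5 − 3 = 2 by deviating; Team B loses 7 − 2 = 5. Product = 2·5 = 10.
At both Go: Team A loses 11 − 6 = 5 by deviating; Team B loses 13 − 12 = 1. Product = 5·1 = 5.
10 > 5, so both Java is risk-dominant. Team A's payoff there is 5.

5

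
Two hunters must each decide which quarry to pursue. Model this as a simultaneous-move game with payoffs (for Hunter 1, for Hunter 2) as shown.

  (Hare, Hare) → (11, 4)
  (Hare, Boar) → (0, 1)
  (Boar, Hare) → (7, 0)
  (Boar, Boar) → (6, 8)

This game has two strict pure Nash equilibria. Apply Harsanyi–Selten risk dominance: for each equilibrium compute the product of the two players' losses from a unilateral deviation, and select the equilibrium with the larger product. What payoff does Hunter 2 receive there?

At both Hare: Hunter 1 loses 11 − 7 = 4 by deviating; Hunter 2 loses 4 − 1 = 3. Product = 4·3 = 12.
At both Boar: Hunter 1 loses 6 − 0 = 6 by deviating; Hunter 2 loses 8 − 0 = 8. Product = 6·8 = 48.
48 > 12, so both Boar is risk-dominant. Hunter 2's payoff there is 8.

8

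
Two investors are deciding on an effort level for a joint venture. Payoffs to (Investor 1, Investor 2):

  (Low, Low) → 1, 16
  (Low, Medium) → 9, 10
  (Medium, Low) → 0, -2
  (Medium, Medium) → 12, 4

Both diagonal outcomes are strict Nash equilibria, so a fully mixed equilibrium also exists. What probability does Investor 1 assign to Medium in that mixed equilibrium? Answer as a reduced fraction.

1/2

Investor 1's mix p on Low must make Investor 2 indifferent between Low and Medium.
Investor 2's payoff from Low: 16p + (-2)(1−p). From Medium: 10p + 4(1−p).
Set equal: 6p = 6(1−p) → p = 6/12 = 1/2.
Probability on Medium is 1 − 1/2 = 1/2.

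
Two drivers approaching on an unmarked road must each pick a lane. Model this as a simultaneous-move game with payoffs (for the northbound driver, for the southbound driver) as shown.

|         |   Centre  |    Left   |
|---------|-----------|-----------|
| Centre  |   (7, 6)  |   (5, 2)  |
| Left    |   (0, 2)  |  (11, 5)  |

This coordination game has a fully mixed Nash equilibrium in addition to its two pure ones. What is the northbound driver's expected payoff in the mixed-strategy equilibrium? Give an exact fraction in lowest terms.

The southbound driver mixes with probability q on Centre, chosen so the northbound driver is indifferent: 7q + 5(1−q) = 0q + 11(1−q) gives q = 6/13.
The northbound driver's expected payoff (from either row, since indifferent) is 7·6/13 + 5·7/13 = 77/13.

77/13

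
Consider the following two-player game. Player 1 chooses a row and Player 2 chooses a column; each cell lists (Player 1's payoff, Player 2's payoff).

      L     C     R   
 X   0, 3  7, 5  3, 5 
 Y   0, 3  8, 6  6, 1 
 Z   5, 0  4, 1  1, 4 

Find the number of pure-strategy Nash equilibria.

1

(Y, C): Player 1 gets 8 (best alternative 7); Player 2 gets 6 (best alternative 3). Neither deviates — NE.
(Z, R) is not a NE: Player 1 would switch to Y (6 > 1).
No other cell survives both best-response checks, so there is 1 pure NE.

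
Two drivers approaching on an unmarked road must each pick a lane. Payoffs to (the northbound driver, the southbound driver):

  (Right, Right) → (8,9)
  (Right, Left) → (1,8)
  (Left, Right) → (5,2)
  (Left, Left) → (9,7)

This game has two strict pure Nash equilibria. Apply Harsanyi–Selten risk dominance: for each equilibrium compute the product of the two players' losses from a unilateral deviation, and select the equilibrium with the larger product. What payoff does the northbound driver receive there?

9

At both Right: the northbound driver loses 8 − 5 = 3 by deviating; the southbound driver loses 9 − 8 = 1. Product = 3·1 = 3.
At both Left: the northbound driver loses 9 − 1 = 8 by deviating; the southbound driver loses 7 − 2 = 5. Product = 8·5 = 40.
40 > 3, so both Left is risk-dominant. The northbound driver's payoff there is 9.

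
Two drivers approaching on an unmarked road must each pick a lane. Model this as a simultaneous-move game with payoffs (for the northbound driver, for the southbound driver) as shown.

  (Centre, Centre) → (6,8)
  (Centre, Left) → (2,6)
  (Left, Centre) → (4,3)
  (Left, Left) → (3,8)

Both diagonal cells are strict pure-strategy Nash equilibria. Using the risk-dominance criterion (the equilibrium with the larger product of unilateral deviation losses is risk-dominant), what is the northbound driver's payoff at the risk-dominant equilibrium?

At both Centre: the northbound driver loses 6 − 4 = 2 by deviating; the southbound driver loses 8 − 6 = 2. Product = 2·2 = 4.
At both Left: the northbound driver loses 3 − 2 = 1 by deviating; the southbound driver loses 8 − 3 = 5. Product = 1·5 = 5.
5 > 4, so both Left is risk-dominant. The northbound driver's payoff there is 3.

3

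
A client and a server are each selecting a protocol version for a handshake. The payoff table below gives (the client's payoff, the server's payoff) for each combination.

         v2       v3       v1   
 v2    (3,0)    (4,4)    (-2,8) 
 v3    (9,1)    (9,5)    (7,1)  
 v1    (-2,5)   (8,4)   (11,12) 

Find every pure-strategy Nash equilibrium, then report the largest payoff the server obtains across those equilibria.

12

Both v3 is a pure NE (the client: 9 ≥ 8; the server: 5 ≥ 1). The server gets 5.
Both v1 is a pure NE (the client: 11 ≥ 7; the server: 12 ≥ 5). The server gets 12.
Every other cell has a profitable deviation for at least one player. Highest of {5, 12} is 12.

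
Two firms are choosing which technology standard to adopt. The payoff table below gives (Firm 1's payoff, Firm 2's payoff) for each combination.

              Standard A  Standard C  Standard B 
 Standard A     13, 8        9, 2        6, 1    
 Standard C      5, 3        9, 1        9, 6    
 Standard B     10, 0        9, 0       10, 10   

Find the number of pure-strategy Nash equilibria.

Both Standard A: Firm 1 gets 13 (best alternative 10); Firm 2 gets 8 (best alternative 2). Neither deviates — NE.
Both Standard B: Firm 1 gets 10 (best alternative 9); Firm 2 gets 10 (best alternative 0). Neither deviates — NE.
Both Standard C is not a NE: Firm 2 would switch to Standard B (6 > 1).
No other cell survives both best-response checks, so there are 2 pure NE.

2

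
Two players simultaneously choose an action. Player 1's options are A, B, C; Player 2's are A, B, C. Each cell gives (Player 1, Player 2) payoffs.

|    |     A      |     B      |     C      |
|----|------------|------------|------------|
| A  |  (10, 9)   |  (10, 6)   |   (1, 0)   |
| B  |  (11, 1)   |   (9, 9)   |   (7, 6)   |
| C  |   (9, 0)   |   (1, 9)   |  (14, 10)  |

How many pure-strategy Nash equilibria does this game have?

1

Both C: Player 1 gets 14 (best alternative 7); Player 2 gets 10 (best alternative 9). Neither deviates — NE.
Both A is not a NE: Player 1 would switch to B (11 > 10).
No other cell survives both best-response checks, so there is 1 pure NE.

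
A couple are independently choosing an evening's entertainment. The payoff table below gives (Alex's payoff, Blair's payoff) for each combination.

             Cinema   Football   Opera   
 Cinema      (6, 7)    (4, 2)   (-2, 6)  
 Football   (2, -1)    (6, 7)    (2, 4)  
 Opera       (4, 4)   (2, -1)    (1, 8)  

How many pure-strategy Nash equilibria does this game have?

2

Both Cinema: Alex gets 6 (best alternative 4); Blair gets 7 (best alternative 6). Neither deviates — NE.
Both Football: Alex gets 6 (best alternative 4); Blair gets 7 (best alternative 4). Neither deviates — NE.
Both Opera is not a NE: Alex would switch to Football (2 > 1).
No other cell survives both best-response checks, so there are 2 pure NE.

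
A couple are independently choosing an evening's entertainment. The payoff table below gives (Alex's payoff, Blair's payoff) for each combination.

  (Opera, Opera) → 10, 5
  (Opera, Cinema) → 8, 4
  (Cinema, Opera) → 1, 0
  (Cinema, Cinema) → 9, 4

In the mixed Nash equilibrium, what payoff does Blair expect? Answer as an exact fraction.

4

Alex mixes with probability p on Opera, chosen so Blair is indifferent: 5p + 0(1−p) = 4p + 4(1−p) gives p = 4/5.
Blair's expected payoff is 5·4/5 + 0·1/5 = 4.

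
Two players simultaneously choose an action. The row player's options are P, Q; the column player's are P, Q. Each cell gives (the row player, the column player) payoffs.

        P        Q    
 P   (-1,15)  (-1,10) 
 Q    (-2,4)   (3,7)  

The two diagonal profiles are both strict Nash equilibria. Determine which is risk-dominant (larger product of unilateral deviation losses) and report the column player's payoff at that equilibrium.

At both P: the row player loses -1 − (-2) = 1 by deviating; the column player loses 15 − 10 = 5. Product = 1·5 = 5.
At both Q: the row player loses 3 − (-1) = 4 by deviating; the column player loses 7 − 4 = 3. Product = 4·3 = 12.
12 > 5, so both Q is risk-dominant. The column player's payoff there is 7.

7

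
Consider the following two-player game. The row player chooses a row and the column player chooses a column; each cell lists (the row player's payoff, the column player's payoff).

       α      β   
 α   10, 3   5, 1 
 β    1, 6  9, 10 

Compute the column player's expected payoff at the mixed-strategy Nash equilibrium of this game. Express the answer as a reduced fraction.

The row player mixes with probability p on α, chosen so the column player is indifferent: 3p + 6(1−p) = 1p + 10(1−p) gives p = 2/3.
The column player's expected payoff is 3·2/3 + 6·1/3 = 4.

4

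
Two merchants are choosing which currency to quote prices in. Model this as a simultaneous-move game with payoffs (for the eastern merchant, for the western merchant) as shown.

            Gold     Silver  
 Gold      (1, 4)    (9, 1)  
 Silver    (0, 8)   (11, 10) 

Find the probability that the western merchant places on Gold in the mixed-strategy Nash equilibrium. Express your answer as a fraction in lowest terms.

2/3

The western merchant's mix q on Gold must make the eastern merchant indifferent between Gold and Silver.
The eastern merchant's payoff from Gold: 1q + 9(1−q). From Silver: 0q + 11(1−q).
Set equal: 1q = 2(1−q) → q = 2/3.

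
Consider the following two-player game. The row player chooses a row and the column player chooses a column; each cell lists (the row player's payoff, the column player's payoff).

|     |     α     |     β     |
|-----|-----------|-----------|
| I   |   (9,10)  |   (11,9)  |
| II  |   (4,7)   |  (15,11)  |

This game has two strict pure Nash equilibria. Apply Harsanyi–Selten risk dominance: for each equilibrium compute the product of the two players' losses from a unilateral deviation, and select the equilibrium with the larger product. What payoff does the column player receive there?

11

At (I, α): the row player loses 9 − 4 = 5 by deviating; the column player loses 10 − 9 = 1. Product = 5·1 = 5.
At (II, β): the row player loses 15 − 11 = 4 by deviating; the column player loses 11 − 7 = 4. Product = 4·4 = 16.
16 > 5, so (II, β) is risk-dominant. The column player's payoff there is 11.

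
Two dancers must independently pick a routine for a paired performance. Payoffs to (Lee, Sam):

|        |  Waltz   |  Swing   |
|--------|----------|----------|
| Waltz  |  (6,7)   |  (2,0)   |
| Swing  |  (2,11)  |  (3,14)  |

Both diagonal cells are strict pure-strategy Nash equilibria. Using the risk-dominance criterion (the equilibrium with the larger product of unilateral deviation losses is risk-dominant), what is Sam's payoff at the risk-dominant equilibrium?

7

At both Waltz: Lee loses 6 − 2 = 4 by deviating; Sam loses 7 − 0 = 7. Product = 4·7 = 28.
At both Swing: Lee loses 3 − 2 = 1 by deviating; Sam loses 14 − 11 = 3. Product = 1·3 = 3.
28 > 3, so both Waltz is risk-dominant. Sam's payoff there is 7.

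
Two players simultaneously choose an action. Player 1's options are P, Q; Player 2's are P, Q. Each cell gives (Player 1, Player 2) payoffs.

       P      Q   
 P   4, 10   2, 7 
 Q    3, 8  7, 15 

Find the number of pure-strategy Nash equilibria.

2

Both P: Player 1 gets 4 (best alternative 3); Player 2 gets 10 (best alternative 7). Neither deviates — NE.
Both Q: Player 1 gets 7 (best alternative 2); Player 2 gets 15 (best alternative 8). Neither deviates — NE.
(Q, P) is not a NE: Player 1 would switch to P (4 > 3).
No other cell survives both best-response checks, so there are 2 pure NE.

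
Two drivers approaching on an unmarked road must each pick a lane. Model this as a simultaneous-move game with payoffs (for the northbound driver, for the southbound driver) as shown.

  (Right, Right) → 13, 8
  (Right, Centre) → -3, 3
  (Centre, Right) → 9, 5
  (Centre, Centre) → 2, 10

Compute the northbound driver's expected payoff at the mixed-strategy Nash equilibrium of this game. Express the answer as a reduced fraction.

The southbound driver mixes with probability q on Right, chosen so the northbound driver is indifferent: 13q + (-3)(1−q) = 9q + 2(1−q) gives q = 5/9.
The northbound driver's expected payoff (from either row, since indifferent) is 13·5/9 + (-3)·4/9 = 53/9.

53/9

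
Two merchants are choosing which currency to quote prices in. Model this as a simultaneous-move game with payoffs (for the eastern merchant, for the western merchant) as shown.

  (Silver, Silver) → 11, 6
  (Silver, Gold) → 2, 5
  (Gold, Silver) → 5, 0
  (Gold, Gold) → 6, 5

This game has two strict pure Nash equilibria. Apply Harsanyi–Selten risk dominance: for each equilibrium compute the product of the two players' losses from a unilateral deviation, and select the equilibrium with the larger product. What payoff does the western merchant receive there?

At both Silver: the eastern merchant loses 11 − 5 = 6 by deviating; the western merchant loses 6 − 5 = 1. Product = 6·1 = 6.
At both Gold: the eastern merchant loses 6 − 2 = 4 by deviating; the western merchant loses 5 − 0 = 5. Product = 4·5 = 20.
20 > 6, so both Gold is risk-dominant. The western merchant's payoff there is 5.

5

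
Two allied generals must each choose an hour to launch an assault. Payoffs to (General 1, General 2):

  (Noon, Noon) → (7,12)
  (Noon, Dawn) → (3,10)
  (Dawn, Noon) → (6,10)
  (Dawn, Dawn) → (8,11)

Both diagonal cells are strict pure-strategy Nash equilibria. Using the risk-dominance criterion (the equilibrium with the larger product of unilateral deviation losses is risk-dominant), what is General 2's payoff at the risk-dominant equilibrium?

At both Noon: General 1 loses 7 − 6 = 1 by deviating; General 2 loses 12 − 10 = 2. Product = 1·2 = 2.
At both Dawn: General 1 loses 8 − 3 = 5 by deviating; General 2 loses 11 − 10 = 1. Product = 5·1 = 5.
5 > 2, so both Dawn is risk-dominant. General 2's payoff there is 11.

11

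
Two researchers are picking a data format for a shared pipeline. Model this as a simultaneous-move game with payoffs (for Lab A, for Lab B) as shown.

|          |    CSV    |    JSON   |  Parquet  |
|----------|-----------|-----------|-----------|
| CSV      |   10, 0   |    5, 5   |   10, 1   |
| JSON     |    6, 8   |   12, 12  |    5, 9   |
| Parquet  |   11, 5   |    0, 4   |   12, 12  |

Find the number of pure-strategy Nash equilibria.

Both JSON: Lab A gets 12 (best alternative 5); Lab B gets 12 (best alternative 9). Neither deviates — NE.
Both Parquet: Lab A gets 12 (best alternative 10); Lab B gets 12 (best alternative 5). Neither deviates — NE.
Both CSV is not a NE: Lab A would switch to Parquet (11 > 10).
No other cell survives both best-response checks, so there are 2 pure NE.

2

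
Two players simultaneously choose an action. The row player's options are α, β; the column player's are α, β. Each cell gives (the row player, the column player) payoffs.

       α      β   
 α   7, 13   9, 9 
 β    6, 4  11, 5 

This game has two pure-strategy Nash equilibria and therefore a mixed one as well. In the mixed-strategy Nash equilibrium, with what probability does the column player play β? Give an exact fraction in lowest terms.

The column player's mix q on α must make the row player indifferent between α and β.
The row player's payoff from α: 7q + 9(1−q). From β: 6q + 11(1−q).
Set equal: 1q = 2(1−q) → q = 2/3.
Probability on β is 1 − 2/3 = 1/3.

1/3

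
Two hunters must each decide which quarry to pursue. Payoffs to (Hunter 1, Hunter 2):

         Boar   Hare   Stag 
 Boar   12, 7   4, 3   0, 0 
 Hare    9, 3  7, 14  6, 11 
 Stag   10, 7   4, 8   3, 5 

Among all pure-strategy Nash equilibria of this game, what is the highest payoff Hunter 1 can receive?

12

Both Boar is a pure NE (Hunter 1: 12 ≥ 10; Hunter 2: 7 ≥ 3). Hunter 1 gets 12.
Both Hare is a pure NE (Hunter 1: 7 ≥ 4; Hunter 2: 14 ≥ 11). Hunter 1 gets 7.
Every other cell has a profitable deviation for at least one player. Highest of {12, 7} is 12.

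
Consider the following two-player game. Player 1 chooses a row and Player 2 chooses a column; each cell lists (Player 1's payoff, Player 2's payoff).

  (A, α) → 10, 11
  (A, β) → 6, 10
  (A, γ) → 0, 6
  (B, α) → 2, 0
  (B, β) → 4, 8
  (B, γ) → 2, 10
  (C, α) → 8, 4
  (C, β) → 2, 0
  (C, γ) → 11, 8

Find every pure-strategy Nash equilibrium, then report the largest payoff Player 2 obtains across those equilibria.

11

(A, α) is a pure NE (Player 1: 10 ≥ 8; Player 2: 11 ≥ 10). Player 2 gets 11.
(C, γ) is a pure NE (Player 1: 11 ≥ 2; Player 2: 8 ≥ 4). Player 2 gets 8.
Every other cell has a profitable deviation for at least one player. Highest of {11, 8} is 11.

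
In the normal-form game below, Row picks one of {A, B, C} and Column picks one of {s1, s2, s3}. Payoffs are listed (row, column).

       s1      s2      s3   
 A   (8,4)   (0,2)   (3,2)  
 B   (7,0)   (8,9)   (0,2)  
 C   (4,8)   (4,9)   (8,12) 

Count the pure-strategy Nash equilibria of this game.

3

(A, s1): Row gets 8 (best alternative 7); Column gets 4 (best alternative 2). Neither deviates — NE.
(B, s2): Row gets 8 (best alternative 4); Column gets 9 (best alternative 2). Neither deviates — NE.
(C, s3): Row gets 8 (best alternative 3); Column gets 12 (best alternative 9). Neither deviates — NE.
(A, s2) is not a NE: Row would switch to B (8 > 0).
No other cell survives both best-response checks, so there are 3 pure NE.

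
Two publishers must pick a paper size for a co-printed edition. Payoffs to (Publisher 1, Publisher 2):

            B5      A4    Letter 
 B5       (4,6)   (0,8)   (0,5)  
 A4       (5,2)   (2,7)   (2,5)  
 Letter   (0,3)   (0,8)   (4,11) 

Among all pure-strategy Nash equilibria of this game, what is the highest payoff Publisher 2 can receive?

Both A4 is a pure NE (Publisher 1: 2 ≥ 0; Publisher 2: 7 ≥ 5). Publisher 2 gets 7.
Both Letter is a pure NE (Publisher 1: 4 ≥ 2; Publisher 2: 11 ≥ 8). Publisher 2 gets 11.
Every other cell has a profitable deviation for at least one player. Highest of {7, 11} is 11.

11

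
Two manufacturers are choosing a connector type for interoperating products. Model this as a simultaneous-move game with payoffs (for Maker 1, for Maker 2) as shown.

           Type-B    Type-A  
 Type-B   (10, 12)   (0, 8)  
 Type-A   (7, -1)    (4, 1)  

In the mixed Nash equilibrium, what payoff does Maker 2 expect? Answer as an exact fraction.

Maker 1 mixes with probability p on Type-B, chosen so Maker 2 is indifferent: 12p + (-1)(1−p) = 8p + 1(1−p) gives p = 1/3.
Maker 2's expected payoff is 12·1/3 + (-1)·2/3 = 10/3.

10/3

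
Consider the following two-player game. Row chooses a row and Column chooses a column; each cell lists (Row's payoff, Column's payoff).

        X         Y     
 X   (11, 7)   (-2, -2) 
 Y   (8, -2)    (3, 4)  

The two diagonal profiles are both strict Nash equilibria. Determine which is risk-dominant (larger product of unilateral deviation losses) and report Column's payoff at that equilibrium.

At both X: Row loses 11 − 8 = 3 by deviating; Column loses 7 − (-2) = 9. Product = 3·9 = 27.
At both Y: Row loses 3 − (-2) = 5 by deviating; Column loses 4 − (-2) = 6. Product = 5·6 = 30.
30 > 27, so both Y is risk-dominant. Column's payoff there is 4.

4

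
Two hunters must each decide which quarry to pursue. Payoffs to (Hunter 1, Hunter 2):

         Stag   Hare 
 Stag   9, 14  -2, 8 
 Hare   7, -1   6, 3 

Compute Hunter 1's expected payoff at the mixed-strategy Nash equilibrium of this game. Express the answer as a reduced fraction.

34/5

Hunter 2 mixes with probability q on Stag, chosen so Hunter 1 is indifferent: 9q + (-2)(1−q) = 7q + 6(1−q) gives q = 4/5.
Hunter 1's expected payoff (from either row, since indifferent) is 9·4/5 + (-2)·1/5 = 34/5.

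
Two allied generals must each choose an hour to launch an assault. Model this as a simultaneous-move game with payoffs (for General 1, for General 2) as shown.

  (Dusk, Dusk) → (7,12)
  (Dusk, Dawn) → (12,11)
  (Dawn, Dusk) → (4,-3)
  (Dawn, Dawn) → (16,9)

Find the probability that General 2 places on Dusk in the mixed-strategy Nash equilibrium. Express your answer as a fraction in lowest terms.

4/7

General 2's mix q on Dusk must make General 1 indifferent between Dusk and Dawn.
General 1's payoff from Dusk: 7q + 12(1−q). From Dawn: 4q + 16(1−q).
Set equal: 3q = 4(1−q) → q = 4/7.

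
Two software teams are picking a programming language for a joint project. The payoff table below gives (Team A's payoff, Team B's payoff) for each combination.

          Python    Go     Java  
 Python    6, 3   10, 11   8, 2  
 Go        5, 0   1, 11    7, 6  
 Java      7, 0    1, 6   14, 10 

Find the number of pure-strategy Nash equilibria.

2

(Python, Go): Team A gets 10 (best alternative 1); Team B gets 11 (best alternative 3). Neither deviates — NE.
Both Java: Team A gets 14 (best alternative 8); Team B gets 10 (best alternative 6). Neither deviates — NE.
Both Go is not a NE: Team A would switch to Python (10 > 1).
No other cell survives both best-response checks, so there are 2 pure NE.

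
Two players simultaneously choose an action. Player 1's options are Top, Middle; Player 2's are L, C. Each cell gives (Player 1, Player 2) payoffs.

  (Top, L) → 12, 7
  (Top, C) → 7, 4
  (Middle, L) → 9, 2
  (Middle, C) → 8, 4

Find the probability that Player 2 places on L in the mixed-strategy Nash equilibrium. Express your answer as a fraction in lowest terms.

Player 2's mix q on L must make Player 1 indifferent between Top and Middle.
Player 1's payoff from Top: 12q + 7(1−q). From Middle: 9q + 8(1−q).
Set equal: 3q = 1(1−q) → q = 1/4.

1/4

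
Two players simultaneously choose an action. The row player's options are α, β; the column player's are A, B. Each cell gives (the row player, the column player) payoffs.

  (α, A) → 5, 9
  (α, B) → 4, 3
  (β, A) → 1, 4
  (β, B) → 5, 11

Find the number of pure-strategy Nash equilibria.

(α, A): the row player gets 5 (best alternative 1); the column player gets 9 (best alternative 3). Neither deviates — NE.
(β, B): the row player gets 5 (best alternative 4); the column player gets 11 (best alternative 4). Neither deviates — NE.
(β, A) is not a NE: the row player would switch to α (5 > 1).
No other cell survives both best-response checks, so there are 2 pure NE.

2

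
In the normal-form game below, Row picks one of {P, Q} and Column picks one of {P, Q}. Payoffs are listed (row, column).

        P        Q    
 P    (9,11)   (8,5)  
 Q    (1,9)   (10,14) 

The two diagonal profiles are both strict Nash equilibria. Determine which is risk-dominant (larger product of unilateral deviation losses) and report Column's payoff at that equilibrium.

At both P: Row loses 9 − 1 = 8 by deviating; Column loses 11 − 5 = 6. Product = 8·6 = 48.
At both Q: Row loses 10 − 8 = 2 by deviating; Column loses 14 − 9 = 5. Product = 2·5 = 10.
48 > 10, so both P is risk-dominant. Column's payoff there is 11.

11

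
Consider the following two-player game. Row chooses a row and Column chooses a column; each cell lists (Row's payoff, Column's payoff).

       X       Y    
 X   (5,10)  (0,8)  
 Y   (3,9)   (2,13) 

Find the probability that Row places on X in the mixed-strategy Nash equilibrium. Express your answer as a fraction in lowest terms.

Row's mix p on X must make Column indifferent between X and Y.
Column's payoff from X: 10p + 9(1−p). From Y: 8p + 13(1−p).
Set equal: 2p = 4(1−p) → p = 4/6 = 2/3.

2/3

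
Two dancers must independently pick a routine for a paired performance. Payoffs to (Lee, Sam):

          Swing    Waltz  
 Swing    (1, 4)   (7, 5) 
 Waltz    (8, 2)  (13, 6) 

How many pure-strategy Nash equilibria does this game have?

1

Both Waltz: Lee gets 13 (best alternative 7); Sam gets 6 (best alternative 2). Neither deviates — NE.
Both Swing is not a NE: Lee would switch to Waltz (8 > 1).
No other cell survives both best-response checks, so there is 1 pure NE.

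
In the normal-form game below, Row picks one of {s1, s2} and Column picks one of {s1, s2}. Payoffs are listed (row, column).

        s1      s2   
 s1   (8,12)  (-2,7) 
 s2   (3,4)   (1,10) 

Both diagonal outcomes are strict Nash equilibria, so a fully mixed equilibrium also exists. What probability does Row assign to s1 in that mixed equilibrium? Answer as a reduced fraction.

Row's mix p on s1 must make Column indifferent between s1 and s2.
Column's payoff from s1: 12p + 4(1−p). From s2: 7p + 10(1−p).
Set equal: 5p = 6(1−p) → p = 6/11.

6/11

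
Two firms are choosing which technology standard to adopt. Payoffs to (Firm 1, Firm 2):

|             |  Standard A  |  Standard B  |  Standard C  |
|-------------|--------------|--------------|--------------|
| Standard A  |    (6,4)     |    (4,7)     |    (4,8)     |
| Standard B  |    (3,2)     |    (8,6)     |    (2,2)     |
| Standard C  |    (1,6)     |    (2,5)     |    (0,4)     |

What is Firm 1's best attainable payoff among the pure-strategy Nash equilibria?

(Standard A, Standard C) is a pure NE (Firm 1: 4 ≥ 2; Firm 2: 8 ≥ 7). Firm 1 gets 4.
Both Standard B is a pure NE (Firm 1: 8 ≥ 4; Firm 2: 6 ≥ 2). Firm 1 gets 8.
Every other cell has a profitable deviation for at least one player. Highest of {4, 8} is 8.

8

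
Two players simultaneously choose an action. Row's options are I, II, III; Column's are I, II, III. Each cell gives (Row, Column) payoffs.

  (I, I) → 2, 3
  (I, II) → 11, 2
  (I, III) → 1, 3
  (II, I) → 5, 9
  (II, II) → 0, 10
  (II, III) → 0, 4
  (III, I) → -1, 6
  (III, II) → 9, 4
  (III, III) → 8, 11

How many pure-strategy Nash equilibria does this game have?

1

Both III: Row gets 8 (best alternative 1); Column gets 11 (best alternative 6). Neither deviates — NE.
Both I is not a NE: Row would switch to II (5 > 2).
No other cell survives both best-response checks, so there is 1 pure NE.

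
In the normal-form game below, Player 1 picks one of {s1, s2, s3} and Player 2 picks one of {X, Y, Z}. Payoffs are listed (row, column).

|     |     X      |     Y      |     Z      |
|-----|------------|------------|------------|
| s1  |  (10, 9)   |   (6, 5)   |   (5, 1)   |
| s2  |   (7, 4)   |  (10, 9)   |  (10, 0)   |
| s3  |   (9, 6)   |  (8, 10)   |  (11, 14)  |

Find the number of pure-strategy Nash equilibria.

3

(s1, X): Player 1 gets 10 (best alternative 9); Player 2 gets 9 (best alternative 5). Neither deviates — NE.
(s2, Y): Player 1 gets 10 (best alternative 8); Player 2 gets 9 (best alternative 4). Neither deviates — NE.
(s3, Z): Player 1 gets 11 (best alternative 10); Player 2 gets 14 (best alternative 10). Neither deviates — NE.
(s2, Z) is not a NE: Player 1 would switch to s3 (11 > 10).
No other cell survives both best-response checks, so there are 3 pure NE.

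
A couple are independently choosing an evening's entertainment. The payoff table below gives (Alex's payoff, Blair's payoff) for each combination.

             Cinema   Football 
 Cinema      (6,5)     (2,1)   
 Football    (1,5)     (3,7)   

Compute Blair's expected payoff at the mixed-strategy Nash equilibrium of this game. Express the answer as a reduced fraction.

Alex mixes with probability p on Cinema, chosen so Blair is indifferent: 5p + 5(1−p) = 1p + 7(1−p) gives p = 1/3.
Blair's expected payoff is 5·1/3 + 5·2/3 = 5.

5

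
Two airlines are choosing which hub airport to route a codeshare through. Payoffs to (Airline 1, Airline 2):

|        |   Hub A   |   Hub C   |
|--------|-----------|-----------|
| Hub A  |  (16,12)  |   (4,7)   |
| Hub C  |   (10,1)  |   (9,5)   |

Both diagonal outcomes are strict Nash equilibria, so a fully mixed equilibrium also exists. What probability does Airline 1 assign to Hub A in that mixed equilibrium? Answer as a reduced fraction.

Airline 1's mix p on Hub A must make Airline 2 indifferent between Hub A and Hub C.
Airline 2's payoff from Hub A: 12p + 1(1−p). From Hub C: 7p + 5(1−p).
Set equal: 5p = 4(1−p) → p = 4/9.

4/9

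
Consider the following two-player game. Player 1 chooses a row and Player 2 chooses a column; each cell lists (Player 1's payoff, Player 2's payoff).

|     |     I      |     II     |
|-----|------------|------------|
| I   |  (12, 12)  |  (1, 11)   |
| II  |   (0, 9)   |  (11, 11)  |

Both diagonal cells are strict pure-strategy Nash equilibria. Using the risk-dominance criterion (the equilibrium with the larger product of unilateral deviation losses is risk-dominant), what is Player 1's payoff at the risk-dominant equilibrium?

At both I: Player 1 loses 12 − 0 = 12 by deviating; Player 2 loses 12 − 11 = 1. Product = 12·1 = 12.
At both II: Player 1 loses 11 − 1 = 10 by deviating; Player 2 loses 11 − 9 = 2. Product = 10·2 = 20.
20 > 12, so both II is risk-dominant. Player 1's payoff there is 11.

11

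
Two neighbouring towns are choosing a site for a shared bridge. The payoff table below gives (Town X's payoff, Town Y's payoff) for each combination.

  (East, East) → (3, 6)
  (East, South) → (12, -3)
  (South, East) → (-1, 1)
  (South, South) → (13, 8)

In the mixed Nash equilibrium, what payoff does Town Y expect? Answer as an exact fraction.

Town X mixes with probability p on East, chosen so Town Y is indifferent: 6p + 1(1−p) = (-3)p + 8(1−p) gives p = 7/16.
Town Y's expected payoff is 6·7/16 + 1·9/16 = 51/16.

51/16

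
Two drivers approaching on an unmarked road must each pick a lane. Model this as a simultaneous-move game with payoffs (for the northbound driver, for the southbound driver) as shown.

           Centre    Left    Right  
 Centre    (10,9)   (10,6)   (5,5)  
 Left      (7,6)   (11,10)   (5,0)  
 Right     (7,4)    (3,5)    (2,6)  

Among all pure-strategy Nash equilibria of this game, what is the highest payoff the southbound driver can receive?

Both Centre is a pure NE (the northbound driver: 10 ≥ 7; the southbound driver: 9 ≥ 6). The southbound driver gets 9.
Both Left is a pure NE (the northbound driver: 11 ≥ 10; the southbound driver: 10 ≥ 6). The southbound driver gets 10.
Every other cell has a profitable deviation for at least one player. Highest of {9, 10} is 10.

10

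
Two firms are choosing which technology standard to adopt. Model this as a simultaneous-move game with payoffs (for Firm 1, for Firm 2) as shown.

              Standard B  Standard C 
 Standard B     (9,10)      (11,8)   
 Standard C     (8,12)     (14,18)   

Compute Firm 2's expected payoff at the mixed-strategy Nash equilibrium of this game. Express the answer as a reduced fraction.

21/2

Firm 1 mixes with probability p on Standard B, chosen so Firm 2 is indifferent: 10p + 12(1−p) = 8p + 18(1−p) gives p = 3/4.
Firm 2's expected payoff is 10·3/4 + 12·1/4 = 21/2.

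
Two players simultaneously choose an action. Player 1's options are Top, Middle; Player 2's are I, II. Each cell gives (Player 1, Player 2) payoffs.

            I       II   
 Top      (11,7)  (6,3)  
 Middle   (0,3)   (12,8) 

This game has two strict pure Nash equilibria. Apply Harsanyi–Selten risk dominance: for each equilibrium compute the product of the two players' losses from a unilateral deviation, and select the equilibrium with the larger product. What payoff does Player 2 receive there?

At (Top, I): Player 1 loses 11 − 0 = 11 by deviating; Player 2 loses 7 − 3 = 4. Product = 11·4 = 44.
At (Middle, II): Player 1 loses 12 − 6 = 6 by deviating; Player 2 loses 8 − 3 = 5. Product = 6·5 = 30.
44 > 30, so (Top, I) is risk-dominant. Player 2's payoff there is 7.

7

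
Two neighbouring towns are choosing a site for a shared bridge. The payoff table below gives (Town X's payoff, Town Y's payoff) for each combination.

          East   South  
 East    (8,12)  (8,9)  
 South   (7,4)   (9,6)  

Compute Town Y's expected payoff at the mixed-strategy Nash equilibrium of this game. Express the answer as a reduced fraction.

Town X mixes with probability p on East, chosen so Town Y is indifferent: 12p + 4(1−p) = 9p + 6(1−p) gives p = 2/5.
Town Y's expected payoff is 12·2/5 + 4·3/5 = 36/5.

36/5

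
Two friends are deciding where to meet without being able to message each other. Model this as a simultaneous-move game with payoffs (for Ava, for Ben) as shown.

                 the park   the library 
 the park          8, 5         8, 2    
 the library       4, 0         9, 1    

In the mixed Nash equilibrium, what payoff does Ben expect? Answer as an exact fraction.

Ava mixes with probability p on the park, chosen so Ben is indifferent: 5p + 0(1−p) = 2p + 1(1−p) gives p = 1/4.
Ben's expected payoff is 5·1/4 + 0·3/4 = 5/4.

5/4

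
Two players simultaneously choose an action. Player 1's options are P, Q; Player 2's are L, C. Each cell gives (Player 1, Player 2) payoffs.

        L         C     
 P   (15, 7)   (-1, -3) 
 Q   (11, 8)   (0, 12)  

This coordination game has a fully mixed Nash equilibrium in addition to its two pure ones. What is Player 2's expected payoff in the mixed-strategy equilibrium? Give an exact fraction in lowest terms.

Player 1 mixes with probability p on P, chosen so Player 2 is indifferent: 7p + 8(1−p) = (-3)p + 12(1−p) gives p = 2/7.
Player 2's expected payoff is 7·2/7 + 8·5/7 = 54/7.

54/7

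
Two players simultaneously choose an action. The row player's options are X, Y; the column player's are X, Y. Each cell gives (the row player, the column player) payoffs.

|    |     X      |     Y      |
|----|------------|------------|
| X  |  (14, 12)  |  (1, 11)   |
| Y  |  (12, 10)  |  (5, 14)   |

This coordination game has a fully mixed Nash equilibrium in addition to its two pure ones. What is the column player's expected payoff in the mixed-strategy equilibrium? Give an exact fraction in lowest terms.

58/5

The row player mixes with probability p on X, chosen so the column player is indifferent: 12p + 10(1−p) = 11p + 14(1−p) gives p = 4/5.
The column player's expected payoff is 12·4/5 + 10·1/5 = 58/5.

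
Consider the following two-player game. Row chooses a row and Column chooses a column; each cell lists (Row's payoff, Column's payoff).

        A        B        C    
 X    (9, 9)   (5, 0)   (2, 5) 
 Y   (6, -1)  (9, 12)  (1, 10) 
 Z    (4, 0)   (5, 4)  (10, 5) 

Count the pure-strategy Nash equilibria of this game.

3

(X, A): Row gets 9 (best alternative 6); Column gets 9 (best alternative 5). Neither deviates — NE.
(Y, B): Row gets 9 (best alternative 5); Column gets 12 (best alternative 10). Neither deviates — NE.
(Z, C): Row gets 10 (best alternative 2); Column gets 5 (best alternative 4). Neither deviates — NE.
(X, C) is not a NE: Row would switch to Z (10 > 2).
No other cell survives both best-response checks, so there are 3 pure NE.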